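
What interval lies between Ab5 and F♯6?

The letter names run A→F, a span of 5 letter steps, so the interval is some kind of sixth.
Ab to F# is 10 semitones. A major sixth is 9, so 10 makes it augmented.

augmented sixth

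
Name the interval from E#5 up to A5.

The letter names run E→A, a span of 3 letter steps, so the interval is some kind of fourth.
E# to A is 4 semitones. A perfect fourth is 5, so 4 makes it diminished.

diminished fourth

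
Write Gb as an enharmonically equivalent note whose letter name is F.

F#

Plain F sits 1 semitone below Gb, so on the letter F the same pitch needs a sharp: F#.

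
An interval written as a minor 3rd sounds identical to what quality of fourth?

A minor third spans 3 semitones.
A fourth spanning 3 semitones is doubly diminished (the perfect fourth is 5).

doubly diminished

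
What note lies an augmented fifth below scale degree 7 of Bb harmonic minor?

Db

Scale degree 7 of Bb harmonic minor is A.
An augmented fifth (8 semitones) below A lands on the letter D, giving Db.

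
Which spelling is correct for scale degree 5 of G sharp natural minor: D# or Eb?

Each scale degree takes a distinct letter name. Degree 5 of a scale on G must use the letter D.
D# and Eb are enharmonically the same pitch, but only D# uses the letter D, so it is the correct spelling here.

D#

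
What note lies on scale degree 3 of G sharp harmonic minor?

The G# harmonic minor scale runs G# A# B C# D# E F##.
Degree 3 is B.

B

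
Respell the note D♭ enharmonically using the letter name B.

Plain B sits 2 semitones below Db, so on the letter B the same pitch needs a double sharp: B##.

B##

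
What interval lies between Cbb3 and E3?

Counting letters C–D–E gives a third.
Cbb→E = 6 semitones, 2 wider than the major third (4), so doubly augmented.

doubly augmented third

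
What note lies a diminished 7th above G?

A seventh above G lands on the letter F.
A diminished seventh spans 9 semitones, so G moves to pitch class 4. On the letter F that is Fb.

Fb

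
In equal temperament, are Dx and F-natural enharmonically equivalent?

No

Two spellings are enharmonically equivalent only if they share a pitch class.
Here D## → 4, F → 5; 4 ≠ 5, so they are not.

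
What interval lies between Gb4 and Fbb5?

The letter names run G→F, a span of 6 letter steps, so the interval is some kind of seventh.
Gb to Fbb is 9 semitones. A major seventh is 11, so 9 makes it diminished.

diminished seventh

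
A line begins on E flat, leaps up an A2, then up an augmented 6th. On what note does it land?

An augmented second up from Eb is F# (letter F, 3 semitones up).
An augmented sixth up from F# is D## (letter D, 10 semitones up).

D##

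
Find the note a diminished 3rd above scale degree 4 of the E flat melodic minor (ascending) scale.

Scale degree 4 of Eb melodic minor (ascending) is Ab.
A diminished third (2 semitones) above Ab lands on the letter C, giving Cbb.

Cbb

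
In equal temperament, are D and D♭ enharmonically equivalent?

No

Two spellings are enharmonically equivalent only if they share a pitch class.
Here D → 2, Db → 1; 1 ≠ 2, so they are not.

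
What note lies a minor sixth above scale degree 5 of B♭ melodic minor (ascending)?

Scale degree 5 of Bb melodic minor (ascending) is F.
A minor sixth (8 semitones) above F lands on the letter D, giving Db.

Db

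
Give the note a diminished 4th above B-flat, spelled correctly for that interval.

B up a perfect fourth is E, so the target letter is E.
From Bb, a diminished fourth is 4 semitones up: Ebb.

Ebb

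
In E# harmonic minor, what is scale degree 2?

The E# harmonic minor scale runs E# F## G# A# B# C# D##.
Degree 2 is F##.

F##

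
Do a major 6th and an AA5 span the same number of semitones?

Yes

A major sixth spans 9 semitones; a doubly augmented fifth spans 9.
They are enharmonically equivalent.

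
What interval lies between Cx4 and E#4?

minor third

The letter names run C→E, a span of 2 letter steps, so the interval is some kind of third.
C## to E# is 3 semitones. A major third is 4, so 3 makes it minor.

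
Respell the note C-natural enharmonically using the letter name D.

Plain D sits 2 semitones above C, so on the letter D the same pitch needs a double flat: Dbb.

Dbb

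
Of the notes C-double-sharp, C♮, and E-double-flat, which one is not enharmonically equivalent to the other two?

In 12-tone equal temperament, enharmonic equivalents share a pitch class. C## is pitch class 2; C is pitch class 0; Ebb is pitch class 2.
C## and Ebb share pitch class 2, while C is pitch class 0.

C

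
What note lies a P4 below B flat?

F

A fourth below B lands on the letter F.
A perfect fourth spans 5 semitones, so Bb moves to pitch class 5. On the letter F that is F.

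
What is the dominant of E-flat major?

Bb

Degree 5 takes the letter 4 steps above E, which is B.
In major, degree 5 sits 7 semitones above the tonic. Eb + 7 semitones is pitch class 10, spelled on B as Bb.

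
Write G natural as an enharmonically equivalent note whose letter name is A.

Plain A sits 2 semitones above G, so on the letter A the same pitch needs a double flat: Abb.

Abb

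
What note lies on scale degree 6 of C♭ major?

Ab

The Cb major scale runs Cb Db Eb Fb Gb Ab Bb.
Degree 6 is Ab.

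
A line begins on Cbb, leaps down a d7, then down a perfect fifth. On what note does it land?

A diminished seventh down from Cbb is Db (letter D, 9 semitones down).
A perfect fifth down from Db is Gb (letter G, 7 semitones down).

Gb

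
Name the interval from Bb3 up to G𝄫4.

diminished sixth

Counting letters B–C–D–E–F–G gives a sixth.
Bb→Gbb = 7 semitones, 2 narrower than the major sixth (9), so diminished.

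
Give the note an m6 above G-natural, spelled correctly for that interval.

G up a major sixth is E, so the target letter is E.
From G, a minor sixth is 8 semitones up: Eb.

Eb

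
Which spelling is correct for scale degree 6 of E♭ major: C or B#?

C

Each scale degree takes a distinct letter name. Degree 6 of a scale on E must use the letter C.
C and B# are enharmonically the same pitch, but only C uses the letter C, so it is the correct spelling here.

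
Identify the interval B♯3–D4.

diminished third

The letter names run B→D, a span of 2 letter steps, so the interval is some kind of third.
B# to D is 2 semitones. A major third is 4, so 2 makes it diminished.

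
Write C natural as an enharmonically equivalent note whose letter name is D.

Dbb

C is pitch class 0. The letter D alone is pitch class 2.
To reach pitch class 0 from D requires an offset of -2 semitones, i.e. double flat: Dbb.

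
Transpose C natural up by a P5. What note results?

G

A fifth above C lands on the letter G.
A perfect fifth spans 7 semitones, so C moves to pitch class 7. On the letter G that is G.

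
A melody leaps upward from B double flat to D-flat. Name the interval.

major third

The letter names run B→D, a span of 2 letter steps, so the interval is some kind of third.
Bbb to Db is 4 semitones. A major third is 4, so 4 makes it major.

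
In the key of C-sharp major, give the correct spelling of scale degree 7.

B#

The C# major scale runs C# D# E# F# G# A# B#.
Degree 7 is B#.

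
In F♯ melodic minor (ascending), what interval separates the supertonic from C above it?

diminished fourth

The supertonic of F# melodic minor (ascending) is G#.
G# up to C: letters G→C make it a fourth; 4 semitones makes it diminished.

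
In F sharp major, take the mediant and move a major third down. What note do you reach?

F#

The mediant of F# major is A#.
A major third (4 semitones) below A# lands on the letter F, giving F#.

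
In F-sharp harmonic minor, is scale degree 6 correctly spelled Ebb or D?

Each scale degree takes a distinct letter name. Degree 6 of a scale on F must use the letter D.
D and Ebb are enharmonically the same pitch, but only D uses the letter D, so it is the correct spelling here.

D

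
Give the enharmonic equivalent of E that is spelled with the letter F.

Fb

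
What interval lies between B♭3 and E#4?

doubly augmented fourth

The letter names run B→E, a span of 3 letter steps, so the interval is some kind of fourth.
Bb to E# is 7 semitones. A perfect fourth is 5, so 7 makes it doubly augmented.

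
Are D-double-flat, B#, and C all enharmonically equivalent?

Yes

Dbb = pitch class 0 and B# = pitch class 0 and C = pitch class 0 — the same pitch class, so they are enharmonic equivalents.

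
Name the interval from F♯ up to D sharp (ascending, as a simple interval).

major sixth

The letter names run F→D, a span of 5 letter steps, so the interval is some kind of sixth.
F# to D# is 9 semitones. A major sixth is 9, so 9 makes it major.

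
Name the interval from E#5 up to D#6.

Counting letters E–F–G–A–B–C–D gives a seventh.
E#→D# = 10 semitones, 1 narrower than the major seventh (11), so minor.

minor seventh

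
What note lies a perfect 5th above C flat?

Gb

A fifth above C lands on the letter G.
A perfect fifth spans 7 semitones, so Cb moves to pitch class 6. On the letter G that is Gb.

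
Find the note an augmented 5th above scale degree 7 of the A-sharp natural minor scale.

D##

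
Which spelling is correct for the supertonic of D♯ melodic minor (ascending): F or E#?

E#

Each scale degree takes a distinct letter name. Degree 2 of a scale on D must use the letter E.
E# and F are enharmonically the same pitch, but only E# uses the letter E, so it is the correct spelling here.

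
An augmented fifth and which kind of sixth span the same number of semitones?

minor

An augmented fifth spans 8 semitones.
A sixth spanning 8 semitones is minor (the major sixth is 9).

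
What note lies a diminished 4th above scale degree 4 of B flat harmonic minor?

Abb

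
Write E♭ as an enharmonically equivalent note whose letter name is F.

Plain F sits 2 semitones above Eb, so on the letter F the same pitch needs a double flat: Fbb.

Fbb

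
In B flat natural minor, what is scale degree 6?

Gb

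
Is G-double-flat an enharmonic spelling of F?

Gbb is pitch class 5; F is pitch class 5.
All spellings map to pitch class 5, so they are enharmonically equivalent.

Yes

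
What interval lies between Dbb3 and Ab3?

augmented fifth

Counting letters D–E–F–G–A gives a fifth.
Dbb→Ab = 8 semitones, 1 wider than the perfect fifth (7), so augmented.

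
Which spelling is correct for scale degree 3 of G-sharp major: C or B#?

Each scale degree takes a distinct letter name. Degree 3 of a scale on G must use the letter B.
B# and C are enharmonically the same pitch, but only B# uses the letter B, so it is the correct spelling here.

B#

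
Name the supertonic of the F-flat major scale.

Gb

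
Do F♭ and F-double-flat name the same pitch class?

Two spellings are enharmonically equivalent only if they share a pitch class.
Here Fb → 4, Fbb → 3; 3 ≠ 4, so they are not.

No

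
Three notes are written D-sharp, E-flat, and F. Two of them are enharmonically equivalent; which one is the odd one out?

In 12-tone equal temperament, enharmonic equivalents share a pitch class. D# is pitch class 3; Eb is pitch class 3; F is pitch class 5.
D# and Eb share pitch class 3, while F is pitch class 5.

F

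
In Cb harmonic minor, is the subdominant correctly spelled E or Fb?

Each scale degree takes a distinct letter name. Degree 4 of a scale on C must use the letter F.
Fb and E are enharmonically the same pitch, but only Fb uses the letter F, so it is the correct spelling here.

Fb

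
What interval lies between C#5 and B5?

minor seventh

Counting letters C–D–E–F–G–A–B gives a seventh.
C#→B = 10 semitones, 1 narrower than the major seventh (11), so minor.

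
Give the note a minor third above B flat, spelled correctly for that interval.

Db

B up a major third is D#, so the target letter is D.
From Bb, a minor third is 3 semitones up: Db.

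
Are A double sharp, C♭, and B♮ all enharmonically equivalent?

A## = pitch class 11 and Cb = pitch class 11 and B = pitch class 11 — the same pitch class, so they are enharmonic equivalents.

Yes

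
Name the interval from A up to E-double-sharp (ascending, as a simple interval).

doubly augmented fifth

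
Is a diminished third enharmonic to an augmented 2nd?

A diminished third spans 2 semitones; an augmented second spans 3.
The spans differ, so they are not enharmonic equivalents.

No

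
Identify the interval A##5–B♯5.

The letter names run A→B, a span of 1 letter step, so the interval is some kind of second.
A## to B# is 1 semitone. A major second is 2, so 1 makes it minor.

minor second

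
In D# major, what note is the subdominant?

Degree 4 takes the letter 3 steps above D, which is G.
In major, degree 4 sits 5 semitones above the tonic. D# + 5 semitones is pitch class 8, spelled on G as G#.

G#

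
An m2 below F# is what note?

E#

A second below F lands on the letter E.
A minor second spans 1 semitone, so F# moves to pitch class 5. On the letter E that is E#.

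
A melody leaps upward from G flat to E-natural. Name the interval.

augmented sixth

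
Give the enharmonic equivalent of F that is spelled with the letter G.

Gbb

F is pitch class 5. The letter G alone is pitch class 7.
To reach pitch class 5 from G requires an offset of -2 semitones, i.e. double flat: Gbb.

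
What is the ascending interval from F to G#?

The letter names run F→G, a span of 1 letter step, so the interval is some kind of second.
F to G# is 3 semitones. A major second is 2, so 3 makes it augmented.

augmented second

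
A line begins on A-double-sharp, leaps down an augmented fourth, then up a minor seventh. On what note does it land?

An augmented fourth down from A## is E# (letter E, 6 semitones down).
A minor seventh up from E# is D# (letter D, 10 semitones up).

D#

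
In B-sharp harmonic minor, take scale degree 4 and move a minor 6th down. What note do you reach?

G##

Scale degree 4 of B# harmonic minor is E#.
A minor sixth (8 semitones) below E# lands on the letter G, giving G##.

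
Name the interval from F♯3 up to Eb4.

diminished seventh

Counting letters F–G–A–B–C–D–E gives a seventh.
F#→Eb = 9 semitones, 2 narrower than the major seventh (11), so diminished.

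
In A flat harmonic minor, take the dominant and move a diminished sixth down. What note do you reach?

The dominant of Ab harmonic minor is Eb.
A diminished sixth (7 semitones) below Eb lands on the letter G, giving G#.

G#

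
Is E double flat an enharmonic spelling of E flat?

No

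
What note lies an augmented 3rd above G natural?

A third above G lands on the letter B.
An augmented third spans 5 semitones, so G moves to pitch class 0. On the letter B that is B#.

B#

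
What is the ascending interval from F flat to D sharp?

doubly augmented sixth

The letter names run F→D, a span of 5 letter steps, so the interval is some kind of sixth.
Fb to D# is 11 semitones. A major sixth is 9, so 11 makes it doubly augmented.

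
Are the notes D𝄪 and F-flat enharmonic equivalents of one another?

D## is pitch class 4; Fb is pitch class 4.
All spellings map to pitch class 4, so they are enharmonically equivalent.

Yes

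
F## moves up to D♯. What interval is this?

Counting letters F–G–A–B–C–D gives a sixth.
F##→D# = 8 semitones, 1 narrower than the major sixth (9), so minor.

minor sixth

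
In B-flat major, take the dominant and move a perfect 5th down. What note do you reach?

Bb

The dominant of Bb major is F.
A perfect fifth (7 semitones) below F lands on the letter B, giving Bb.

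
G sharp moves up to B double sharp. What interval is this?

augmented third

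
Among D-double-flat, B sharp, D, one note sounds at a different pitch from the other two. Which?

D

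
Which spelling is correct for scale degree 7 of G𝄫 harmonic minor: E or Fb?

Fb

Each scale degree takes a distinct letter name. Degree 7 of a scale on G must use the letter F.
Fb and E are enharmonically the same pitch, but only Fb uses the letter F, so it is the correct spelling here.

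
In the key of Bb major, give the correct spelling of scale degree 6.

Degree 6 takes the letter 5 steps above B, which is G.
In major, degree 6 sits 9 semitones above the tonic. Bb + 9 semitones is pitch class 7, spelled on G as G.

G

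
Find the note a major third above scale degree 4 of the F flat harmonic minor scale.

Scale degree 4 of Fb harmonic minor is Bbb.
A major third (4 semitones) above Bbb lands on the letter D, giving Db.

Db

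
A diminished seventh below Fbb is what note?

Gb

A seventh below F lands on the letter G.
A diminished seventh spans 9 semitones, so Fbb moves to pitch class 6. On the letter G that is Gb.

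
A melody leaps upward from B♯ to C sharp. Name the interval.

The letter names run B→C, a span of 1 letter step, so the interval is some kind of second.
B# to C# is 1 semitone. A major second is 2, so 1 makes it minor.

minor second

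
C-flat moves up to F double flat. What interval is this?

diminished fourth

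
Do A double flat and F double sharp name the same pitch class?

Yes

Abb is pitch class 7; F## is pitch class 7.
All spellings map to pitch class 7, so they are enharmonically equivalent.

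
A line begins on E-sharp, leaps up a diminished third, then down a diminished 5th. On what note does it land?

C#

A diminished third up from E# is G (letter G, 2 semitones up).
A diminished fifth down from G is C# (letter C, 6 semitones down).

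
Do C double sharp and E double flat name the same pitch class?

C## = pitch class 2 and Ebb = pitch class 2 — the same pitch class, so they are enharmonic equivalents.

Yes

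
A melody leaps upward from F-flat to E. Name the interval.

augmented seventh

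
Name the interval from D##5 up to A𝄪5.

perfect fifth

Counting letters D–E–F–G–A gives a fifth.
D##→A## = 7 semitones, exactly the perfect fifth.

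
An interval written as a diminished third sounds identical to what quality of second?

major

A diminished third spans 2 semitones.
A second spanning 2 semitones is major (the major second is 2).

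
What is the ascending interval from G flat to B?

augmented third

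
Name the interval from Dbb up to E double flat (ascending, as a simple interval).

Counting letters D–E gives a second.
Dbb→Ebb = 2 semitones, exactly the major second.

major second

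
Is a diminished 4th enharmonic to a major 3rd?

Yes

A diminished fourth spans 4 semitones; a major third spans 4.
They are enharmonically equivalent.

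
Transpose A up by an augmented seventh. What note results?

G##

A seventh above A lands on the letter G.
An augmented seventh spans 12 semitones, so A moves to pitch class 9. On the letter G that is G##.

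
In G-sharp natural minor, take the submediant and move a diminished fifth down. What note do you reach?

A#

The submediant of G# natural minor is E.
A diminished fifth (6 semitones) below E lands on the letter A, giving A#.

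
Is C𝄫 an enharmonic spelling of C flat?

No

Two spellings are enharmonically equivalent only if they share a pitch class.
Here Cbb → 10, Cb → 11; 10 ≠ 11, so they are not.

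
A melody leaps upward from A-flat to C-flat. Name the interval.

minor third

Counting letters A–B–C gives a third.
Ab→Cb = 3 semitones, 1 narrower than the major third (4), so minor.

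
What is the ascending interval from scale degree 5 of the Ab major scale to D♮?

Scale degree 5 of Ab major is Eb.
Eb up to D: letters E→D make it a seventh; 11 semitones makes it major.

major seventh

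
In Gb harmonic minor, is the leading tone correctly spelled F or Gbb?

F

Each scale degree takes a distinct letter name. Degree 7 of a scale on G must use the letter F.
F and Gbb are enharmonically the same pitch, but only F uses the letter F, so it is the correct spelling here.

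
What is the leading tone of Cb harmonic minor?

Bb

The Cb harmonic minor scale runs Cb Db Ebb Fb Gb Abb Bb.
Degree 7 is Bb.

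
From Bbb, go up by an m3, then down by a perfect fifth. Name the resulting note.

A minor third up from Bbb is Dbb (letter D, 3 semitones up).
A perfect fifth down from Dbb is Gbb (letter G, 7 semitones down).

Gbb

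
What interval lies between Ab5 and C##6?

doubly augmented third

Counting letters A–B–C gives a third.
Ab→C## = 6 semitones, 2 wider than the major third (4), so doubly augmented.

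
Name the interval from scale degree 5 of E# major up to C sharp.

minor second

Scale degree 5 of E# major is B#.
B# up to C#: letters B→C make it a second; 1 semitone makes it minor.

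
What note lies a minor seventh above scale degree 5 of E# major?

A#

Scale degree 5 of E# major is B#.
A minor seventh (10 semitones) above B# lands on the letter A, giving A#.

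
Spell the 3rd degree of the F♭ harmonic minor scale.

Abb

Degree 3 takes the letter 2 steps above F, which is A.
In harmonic minor, degree 3 sits 3 semitones above the tonic. Fb + 3 semitones is pitch class 7, spelled on A as Abb.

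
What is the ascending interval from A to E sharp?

augmented fifth

The letter names run A→E, a span of 4 letter steps, so the interval is some kind of fifth.
A to E# is 8 semitones. A perfect fifth is 7, so 8 makes it augmented.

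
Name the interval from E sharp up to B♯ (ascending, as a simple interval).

perfect fifth

The letter names run E→B, a span of 4 letter steps, so the interval is some kind of fifth.
E# to B# is 7 semitones. A perfect fifth is 7, so 7 makes it perfect.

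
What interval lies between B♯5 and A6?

diminished seventh

The letter names run B→A, a span of 6 letter steps, so the interval is some kind of seventh.
B# to A is 9 semitones. A major seventh is 11, so 9 makes it diminished.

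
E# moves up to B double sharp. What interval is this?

augmented fifth

Counting letters E–F–G–A–B gives a fifth.
E#→B## = 8 semitones, 1 wider than the perfect fifth (7), so augmented.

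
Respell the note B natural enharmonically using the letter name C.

Cb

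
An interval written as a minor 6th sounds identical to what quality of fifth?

A minor sixth spans 8 semitones.
A fifth spanning 8 semitones is augmented (the perfect fifth is 7).

augmented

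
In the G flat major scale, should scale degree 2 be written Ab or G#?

Ab

Each scale degree takes a distinct letter name. Degree 2 of a scale on G must use the letter A.
Ab and G# are enharmonically the same pitch, but only Ab uses the letter A, so it is the correct spelling here.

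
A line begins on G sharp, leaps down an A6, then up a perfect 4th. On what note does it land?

Eb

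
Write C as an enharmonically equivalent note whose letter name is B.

Plain B sits 1 semitone below C, so on the letter B the same pitch needs a sharp: B#.

B#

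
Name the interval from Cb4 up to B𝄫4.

Counting letters C–D–E–F–G–A–B gives a seventh.
Cb→Bbb = 10 semitones, 1 narrower than the major seventh (11), so minor.

minor seventh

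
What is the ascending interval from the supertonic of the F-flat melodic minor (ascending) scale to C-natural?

The supertonic of Fb melodic minor (ascending) is Gb.
Gb up to C: letters G→C make it a fourth; 6 semitones makes it augmented.

augmented fourth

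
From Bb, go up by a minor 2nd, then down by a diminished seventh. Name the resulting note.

A minor second up from Bb is Cb (letter C, 1 semitone up).
A diminished seventh down from Cb is D (letter D, 9 semitones down).

D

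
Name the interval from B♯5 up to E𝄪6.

Counting letters B–C–D–E gives a fourth.
B#→E## = 6 semitones, 1 wider than the perfect fourth (5), so augmented.

augmented fourth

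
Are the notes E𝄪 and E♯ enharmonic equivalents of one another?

No

E## is pitch class 6; E# is pitch class 5.
The pitch classes differ (6 vs. 5), so they are not enharmonic equivalents.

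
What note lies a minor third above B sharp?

A third above B lands on the letter D.
A minor third spans 3 semitones, so B# moves to pitch class 3. On the letter D that is D#.

D#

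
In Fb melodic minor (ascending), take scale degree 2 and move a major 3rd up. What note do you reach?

Scale degree 2 of Fb melodic minor (ascending) is Gb.
A major third (4 semitones) above Gb lands on the letter B, giving Bb.

Bb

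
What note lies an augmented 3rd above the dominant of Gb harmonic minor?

The dominant of Gb harmonic minor is Db.
An augmented third (5 semitones) above Db lands on the letter F, giving F#.

F#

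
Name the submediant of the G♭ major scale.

Eb

The Gb major scale runs Gb Ab Bb Cb Db Eb F.
Degree 6 is Eb.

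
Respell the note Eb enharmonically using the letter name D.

Plain D sits 1 semitone below Eb, so on the letter D the same pitch needs a sharp: D#.

D#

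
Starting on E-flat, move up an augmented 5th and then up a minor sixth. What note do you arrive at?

G

An augmented fifth up from Eb is B (letter B, 8 semitones up).
A minor sixth up from B is G (letter G, 8 semitones up).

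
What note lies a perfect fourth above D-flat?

A fourth above D lands on the letter G.
A perfect fourth spans 5 semitones, so Db moves to pitch class 6. On the letter G that is Gb.

Gb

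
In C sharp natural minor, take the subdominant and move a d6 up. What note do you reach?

Db

The subdominant of C# natural minor is F#.
A diminished sixth (7 semitones) above F# lands on the letter D, giving Db.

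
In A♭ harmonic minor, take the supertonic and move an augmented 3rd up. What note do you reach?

D#

The supertonic of Ab harmonic minor is Bb.
An augmented third (5 semitones) above Bb lands on the letter D, giving D#.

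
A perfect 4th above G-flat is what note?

Cb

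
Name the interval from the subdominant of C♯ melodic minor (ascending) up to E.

minor seventh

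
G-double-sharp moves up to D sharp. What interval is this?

Counting letters G–A–B–C–D gives a fifth.
G##→D# = 6 semitones, 1 narrower than the perfect fifth (7), so diminished.

diminished fifth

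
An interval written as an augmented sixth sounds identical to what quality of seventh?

An augmented sixth spans 10 semitones.
A seventh spanning 10 semitones is minor (the major seventh is 11).

minor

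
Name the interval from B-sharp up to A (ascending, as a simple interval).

Counting letters B–C–D–E–F–G–A gives a seventh.
B#→A = 9 semitones, 2 narrower than the major seventh (11), so diminished.

diminished seventh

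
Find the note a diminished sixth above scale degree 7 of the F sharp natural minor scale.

Scale degree 7 of F# natural minor is E.
A diminished sixth (7 semitones) above E lands on the letter C, giving Cb.

Cb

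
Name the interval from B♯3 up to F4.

The letter names run B→F, a span of 4 letter steps, so the interval is some kind of fifth.
B# to F is 5 semitones. A perfect fifth is 7, so 5 makes it doubly diminished.

doubly diminished fifth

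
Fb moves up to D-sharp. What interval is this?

doubly augmented sixth

The letter names run F→D, a span of 5 letter steps, so the interval is some kind of sixth.
Fb to D# is 11 semitones. A major sixth is 9, so 11 makes it doubly augmented.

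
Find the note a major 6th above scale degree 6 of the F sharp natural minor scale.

B

Scale degree 6 of F# natural minor is D.
A major sixth (9 semitones) above D lands on the letter B, giving B.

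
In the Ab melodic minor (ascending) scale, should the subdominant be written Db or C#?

Each scale degree takes a distinct letter name. Degree 4 of a scale on A must use the letter D.
Db and C# are enharmonically the same pitch, but only Db uses the letter D, so it is the correct spelling here.

Db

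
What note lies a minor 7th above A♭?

A up a major seventh is G#, so the target letter is G.
From Ab, a minor seventh is 10 semitones up: Gb.

Gb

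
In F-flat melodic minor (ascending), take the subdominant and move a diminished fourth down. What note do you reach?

The subdominant of Fb melodic minor (ascending) is Bbb.
A diminished fourth (4 semitones) below Bbb lands on the letter F, giving F.

F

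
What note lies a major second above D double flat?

A second above D lands on the letter E.
A major second spans 2 semitones, so Dbb moves to pitch class 2. On the letter E that is Ebb.

Ebb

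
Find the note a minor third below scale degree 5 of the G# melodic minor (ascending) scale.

Scale degree 5 of G# melodic minor (ascending) is D#.
A minor third (3 semitones) below D# lands on the letter B, giving B#.

B#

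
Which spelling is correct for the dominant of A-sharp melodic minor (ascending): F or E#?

E#

Each scale degree takes a distinct letter name. Degree 5 of a scale on A must use the letter E.
E# and F are enharmonically the same pitch, but only E# uses the letter E, so it is the correct spelling here.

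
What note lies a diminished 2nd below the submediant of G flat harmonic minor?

The submediant of Gb harmonic minor is Ebb.
A diminished second (0 semitones) below Ebb lands on the letter D, giving D.

D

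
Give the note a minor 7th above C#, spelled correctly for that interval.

B

C up a major seventh is B, so the target letter is B.
From C#, a minor seventh is 10 semitones up: B.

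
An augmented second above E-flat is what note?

F#

A second above E lands on the letter F.
An augmented second spans 3 semitones, so Eb moves to pitch class 6. On the letter F that is F#.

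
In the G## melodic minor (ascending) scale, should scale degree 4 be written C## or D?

Each scale degree takes a distinct letter name. Degree 4 of a scale on G must use the letter C.
C## and D are enharmonically the same pitch, but only C## uses the letter C, so it is the correct spelling here.

C##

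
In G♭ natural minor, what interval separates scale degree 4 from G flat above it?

Scale degree 4 of Gb natural minor is Cb.
Cb up to Gb: letters C→G make it a fifth; 7 semitones makes it perfect.

perfect fifth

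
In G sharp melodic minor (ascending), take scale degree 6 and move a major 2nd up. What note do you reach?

Scale degree 6 of G# melodic minor (ascending) is E#.
A major second (2 semitones) above E# lands on the letter F, giving F##.

F##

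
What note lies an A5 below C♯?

F

A fifth below C lands on the letter F.
An augmented fifth spans 8 semitones, so C# moves to pitch class 5. On the letter F that is F.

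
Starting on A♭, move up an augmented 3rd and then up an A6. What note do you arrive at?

An augmented third up from Ab is C# (letter C, 5 semitones up).
An augmented sixth up from C# is A## (letter A, 10 semitones up).

A##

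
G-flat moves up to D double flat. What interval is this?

diminished fifth

The letter names run G→D, a span of 4 letter steps, so the interval is some kind of fifth.
Gb to Dbb is 6 semitones. A perfect fifth is 7, so 6 makes it diminished.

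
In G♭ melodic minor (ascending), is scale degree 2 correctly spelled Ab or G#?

Ab

Each scale degree takes a distinct letter name. Degree 2 of a scale on G must use the letter A.
Ab and G# are enharmonically the same pitch, but only Ab uses the letter A, so it is the correct spelling here.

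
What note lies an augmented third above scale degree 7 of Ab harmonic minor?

Scale degree 7 of Ab harmonic minor is G.
An augmented third (5 semitones) above G lands on the letter B, giving B#.

B#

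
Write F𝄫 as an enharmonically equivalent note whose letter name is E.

Fbb is pitch class 3. The letter E alone is pitch class 4.
To reach pitch class 3 from E requires an offset of -1 semitone, i.e. flat: Eb.

Eb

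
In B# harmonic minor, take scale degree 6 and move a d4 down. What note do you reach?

Scale degree 6 of B# harmonic minor is G#.
A diminished fourth (4 semitones) below G# lands on the letter D, giving D##.

D##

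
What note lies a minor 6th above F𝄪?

D#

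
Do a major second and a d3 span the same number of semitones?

Yes

A major second spans 2 semitones; a diminished third spans 2.
They are enharmonically equivalent.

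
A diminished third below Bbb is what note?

G

A third below B lands on the letter G.
A diminished third spans 2 semitones, so Bbb moves to pitch class 7. On the letter G that is G.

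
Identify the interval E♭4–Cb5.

minor sixth

Counting letters E–F–G–A–B–C gives a sixth.
Eb→Cb = 8 semitones, 1 narrower than the major sixth (9), so minor.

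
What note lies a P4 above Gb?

G up a perfect fourth is C, so the target letter is C.
From Gb, a perfect fourth is 5 semitones up: Cb.

Cb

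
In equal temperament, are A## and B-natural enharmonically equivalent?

A## is pitch class 11; B is pitch class 11.
All spellings map to pitch class 11, so they are enharmonically equivalent.

Yes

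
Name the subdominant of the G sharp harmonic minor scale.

The G# harmonic minor scale runs G# A# B C# D# E F##.
Degree 4 is C#.

C#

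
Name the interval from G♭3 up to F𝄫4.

Counting letters G–A–B–C–D–E–F gives a seventh.
Gb→Fbb = 9 semitones, 2 narrower than the major seventh (11), so diminished.

diminished seventh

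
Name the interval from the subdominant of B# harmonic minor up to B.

The subdominant of B# harmonic minor is E#.
E# up to B: letters E→B make it a fifth; 6 semitones makes it diminished.

diminished fifth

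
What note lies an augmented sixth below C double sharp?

A sixth below C lands on the letter E.
An augmented sixth spans 10 semitones, so C## moves to pitch class 4. On the letter E that is E.

E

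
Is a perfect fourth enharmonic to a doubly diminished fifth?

A perfect fourth spans 5 semitones; a doubly diminished fifth spans 5.
They are enharmonically equivalent.

Yes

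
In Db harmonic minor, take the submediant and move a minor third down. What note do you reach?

The submediant of Db harmonic minor is Bbb.
A minor third (3 semitones) below Bbb lands on the letter G, giving Gb.

Gb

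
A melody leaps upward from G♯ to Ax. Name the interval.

augmented second

Counting letters G–A gives a second.
G#→A## = 3 semitones, 1 wider than the major second (2), so augmented.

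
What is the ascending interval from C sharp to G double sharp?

The letter names run C→G, a span of 4 letter steps, so the interval is some kind of fifth.
C# to G## is 8 semitones. A perfect fifth is 7, so 8 makes it augmented.

augmented fifth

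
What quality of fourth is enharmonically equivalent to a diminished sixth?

A diminished sixth spans 7 semitones.
A fourth spanning 7 semitones is doubly augmented (the perfect fourth is 5).

doubly augmented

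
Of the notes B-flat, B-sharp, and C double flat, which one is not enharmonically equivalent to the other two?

B#

In 12-tone equal temperament, enharmonic equivalents share a pitch class. Bb is pitch class 10; B# is pitch class 0; Cbb is pitch class 10.
Bb and Cbb share pitch class 10, while B# is pitch class 0.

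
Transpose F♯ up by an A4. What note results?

F up a perfect fourth is Bb, so the target letter is B.
From F#, an augmented fourth is 6 semitones up: B#.

B#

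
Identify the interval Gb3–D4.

The letter names run G→D, a span of 4 letter steps, so the interval is some kind of fifth.
Gb to D is 8 semitones. A perfect fifth is 7, so 8 makes it augmented.

augmented fifth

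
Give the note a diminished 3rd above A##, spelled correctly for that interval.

A up a major third is C#, so the target letter is C.
From A##, a diminished third is 2 semitones up: C#.

C#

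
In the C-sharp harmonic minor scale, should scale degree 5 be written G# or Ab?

Each scale degree takes a distinct letter name. Degree 5 of a scale on C must use the letter G.
G# and Ab are enharmonically the same pitch, but only G# uses the letter G, so it is the correct spelling here.

G#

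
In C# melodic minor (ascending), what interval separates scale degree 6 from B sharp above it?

Scale degree 6 of C# melodic minor (ascending) is A#.
A# up to B#: letters A→B make it a second; 2 semitones makes it major.

major second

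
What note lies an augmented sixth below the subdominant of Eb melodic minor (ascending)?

The subdominant of Eb melodic minor (ascending) is Ab.
An augmented sixth (10 semitones) below Ab lands on the letter C, giving Cbb.

Cbb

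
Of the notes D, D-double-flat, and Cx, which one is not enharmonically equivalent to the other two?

Dbb

In 12-tone equal temperament, enharmonic equivalents share a pitch class. D is pitch class 2; Dbb is pitch class 0; C## is pitch class 2.
D and C## share pitch class 2, while Dbb is pitch class 0.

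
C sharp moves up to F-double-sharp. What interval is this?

augmented fourth

The letter names run C→F, a span of 3 letter steps, so the interval is some kind of fourth.
C# to F## is 6 semitones. A perfect fourth is 5, so 6 makes it augmented.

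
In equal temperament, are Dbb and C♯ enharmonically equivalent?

Two spellings are enharmonically equivalent only if they share a pitch class.
Here Dbb → 0, C# → 1; 0 ≠ 1, so they are not.

No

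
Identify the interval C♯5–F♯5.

perfect fourth

Counting letters C–D–E–F gives a fourth.
C#→F# = 5 semitones, exactly the perfect fourth.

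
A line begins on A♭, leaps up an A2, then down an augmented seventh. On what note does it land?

An augmented second up from Ab is B (letter B, 3 semitones up).
An augmented seventh down from B is Cb (letter C, 12 semitones down).

Cb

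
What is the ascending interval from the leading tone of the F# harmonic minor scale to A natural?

diminished fourth

The leading tone of F# harmonic minor is E#.
E# up to A: letters E→A make it a fourth; 4 semitones makes it diminished.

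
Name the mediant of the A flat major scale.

Degree 3 takes the letter 2 steps above A, which is C.
In major, degree 3 sits 4 semitones above the tonic. Ab + 4 semitones is pitch class 0, spelled on C as C.

C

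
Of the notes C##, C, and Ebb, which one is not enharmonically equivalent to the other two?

C

In 12-tone equal temperament, enharmonic equivalents share a pitch class. C## is pitch class 2; C is pitch class 0; Ebb is pitch class 2.
C## and Ebb share pitch class 2, while C is pitch class 0.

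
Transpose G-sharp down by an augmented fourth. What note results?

D

A fourth below G lands on the letter D.
An augmented fourth spans 6 semitones, so G# moves to pitch class 2. On the letter D that is D.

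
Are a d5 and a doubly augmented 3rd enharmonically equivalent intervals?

Yes

A diminished fifth spans 6 semitones; a doubly augmented third spans 6.
They are enharmonically equivalent.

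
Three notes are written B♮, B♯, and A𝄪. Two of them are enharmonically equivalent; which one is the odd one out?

In 12-tone equal temperament, enharmonic equivalents share a pitch class. B is pitch class 11; B# is pitch class 0; A## is pitch class 11.
B and A## share pitch class 11, while B# is pitch class 0.

B#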